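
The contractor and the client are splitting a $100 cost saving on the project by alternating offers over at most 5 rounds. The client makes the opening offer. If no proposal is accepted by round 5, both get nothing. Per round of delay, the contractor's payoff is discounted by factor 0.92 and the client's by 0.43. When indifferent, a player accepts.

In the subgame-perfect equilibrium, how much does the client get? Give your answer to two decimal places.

26.81

Round 5 (the client proposes): rejection yields 0 for the contractor; the client offers 0 and keeps 100.
Round 4 (the contractor proposes): the client can get 100 next round, worth 0.43 × 100 = 43 now, so the contractor offers 43, keeping 57.
Round 3 (the client proposes): the contractor can get 57 next round, worth 0.92 × 57 = 52.44 now, so the client offers 52.44, keeping 47.56.
Round 2 (the contractor proposes): the client can get 47.56 next round, worth 0.43 × 47.56 = 20.4508 now, so the contractor offers 20.4508, keeping 79.5492.
Round 1 (the client proposes): the contractor can get 79.5492 next round, worth 0.92 × 79.5492 = 73.185264 now. The client offers 73.185264 and keeps 100 − 73.185264 = 26.814736.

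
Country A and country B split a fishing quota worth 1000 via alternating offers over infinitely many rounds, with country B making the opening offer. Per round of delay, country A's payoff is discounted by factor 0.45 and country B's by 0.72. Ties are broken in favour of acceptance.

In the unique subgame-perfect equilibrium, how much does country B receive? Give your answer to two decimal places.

813.61

When country B proposes, country A accepts any offer worth at least 0.45 times what country A would get by proposing next round; and vice versa.
This gives x = 1000 − 0.45y and y = 1000 − 0.72x, where x and y are each side's share when it proposes.
Hence (1 − 0.45·0.72)x = 1000(1 − 0.45), i.e. 0.676·x = 550.
x ≈ 813.6095; country A's share is 1000 − x ≈ 186.3905.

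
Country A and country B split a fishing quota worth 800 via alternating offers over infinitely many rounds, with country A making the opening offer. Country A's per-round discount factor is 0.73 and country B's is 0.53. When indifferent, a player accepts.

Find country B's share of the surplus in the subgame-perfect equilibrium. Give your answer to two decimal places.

186.72

When country A proposes, country B accepts any offer worth at least 0.53 times what country B would get by proposing next round; and vice versa.
This gives x = 800 − 0.53y and y = 800 − 0.73x, where x and y are each side's share when it proposes.
Hence (1 − 0.53·0.73)x = 800(1 − 0.53), i.e. 0.6131·x = 376.
x ≈ 613.2768; country B's share is 800 − x ≈ 186.7232.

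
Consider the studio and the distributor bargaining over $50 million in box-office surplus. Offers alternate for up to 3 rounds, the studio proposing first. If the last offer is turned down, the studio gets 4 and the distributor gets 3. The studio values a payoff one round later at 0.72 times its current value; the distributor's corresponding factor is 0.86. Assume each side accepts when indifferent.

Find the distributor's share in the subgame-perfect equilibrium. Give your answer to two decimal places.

Round 3 (the studio proposes): the distributor gets 3 if talks fail, so the studio offers 3 and keeps 47.
Round 2 (the distributor proposes): the studio can get 47 next round, worth 0.72 × 47 = 33.84 now, so the distributor offers 33.84, keeping 16.16.
Round 1 (the studio proposes): the distributor can get 16.16 next round, worth 0.86 × 16.16 = 13.8976 now. The studio offers 13.8976 and keeps 50 − 13.8976 = 36.1024.

13.90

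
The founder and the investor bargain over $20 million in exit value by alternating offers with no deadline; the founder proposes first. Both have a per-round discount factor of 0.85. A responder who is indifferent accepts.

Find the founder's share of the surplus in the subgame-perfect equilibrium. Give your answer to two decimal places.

When the founder proposes, the investor accepts any offer worth at least 0.85 times what the investor would get by proposing next round; and vice versa.
This gives x = 20 − 0.85y and y = 20 − 0.85x, where x and y are each side's share when it proposes.
Hence (1 − 0.85·0.85)x = 20(1 − 0.85), i.e. 0.2775·x = 3.
x ≈ 10.8108; the investor's share is 20 − x ≈ 9.1892.

10.81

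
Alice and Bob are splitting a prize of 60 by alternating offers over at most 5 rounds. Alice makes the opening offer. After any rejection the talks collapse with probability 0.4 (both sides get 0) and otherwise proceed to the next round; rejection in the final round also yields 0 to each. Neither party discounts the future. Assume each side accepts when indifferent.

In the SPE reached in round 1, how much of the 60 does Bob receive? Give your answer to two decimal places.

By backward induction:
Round 5 (Alice proposes): rejection yields 0 for Bob; Alice offers 0 and keeps 60.
Round 4 (Bob proposes): rejecting gives Alice an expected 0.6 × 60 = 36, so Bob offers 36, keeping 24.
Round 3 (Alice proposes): rejecting gives Bob an expected 0.6 × 24 = 14.4; Alice offers that and keeps 45.6.
Round 2 (Bob proposes): rejecting gives Alice an expected 0.6 × 45.6 = 27.36, so Bob offers 27.36, keeping 32.64.
Round 1 (Alice proposes): rejecting gives Bob an expected 0.6 × 32.64 = 19.584; Alice offers that and keeps 40.416.

19.58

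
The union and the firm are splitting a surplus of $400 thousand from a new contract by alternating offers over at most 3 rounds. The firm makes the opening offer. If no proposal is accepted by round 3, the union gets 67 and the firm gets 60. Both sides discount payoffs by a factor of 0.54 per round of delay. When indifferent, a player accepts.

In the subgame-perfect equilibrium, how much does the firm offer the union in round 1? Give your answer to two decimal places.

Round 3 (the firm proposes): the union gets 67 if talks fail, so the firm offers 67 and keeps 333.
Round 2 (the union proposes): the firm can get 333 next round, worth 0.54 × 333 = 179.82 now, so the union offers 179.82, keeping 220.18.
Round 1 (the firm proposes): the union can get 220.18 next round, worth 0.54 × 220.18 = 118.8972 now. The firm offers 118.8972 and keeps 400 − 118.8972 = 281.1028.

118.90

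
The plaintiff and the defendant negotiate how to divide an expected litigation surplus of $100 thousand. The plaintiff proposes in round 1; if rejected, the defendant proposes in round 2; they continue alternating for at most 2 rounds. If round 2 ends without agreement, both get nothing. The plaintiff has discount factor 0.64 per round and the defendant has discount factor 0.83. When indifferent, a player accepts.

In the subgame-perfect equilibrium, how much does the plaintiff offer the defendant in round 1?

Round 2 (the defendant proposes): the plaintiff will accept anything ≥ 0, so the defendant offers 0 and keeps 100.
Round 1 (the plaintiff proposes): the defendant can get 100 next round, worth 0.83 × 100 = 83 now, so the plaintiff offers 83, keeping 17.

83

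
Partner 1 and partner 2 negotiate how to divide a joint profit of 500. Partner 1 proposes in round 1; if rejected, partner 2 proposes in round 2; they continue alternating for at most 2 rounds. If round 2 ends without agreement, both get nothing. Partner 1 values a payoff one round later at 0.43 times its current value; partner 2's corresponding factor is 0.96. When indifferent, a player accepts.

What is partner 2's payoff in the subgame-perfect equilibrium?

Round 2 (partner 2 proposes): rejection yields 0 for partner 1; partner 2 offers 0 and keeps 500.
Round 1 (partner 1 proposes): partner 2 can get 500 next round, worth 0.96 × 500 = 480 now. Partner 1 offers 480 and keeps 500 − 480 = 20.

480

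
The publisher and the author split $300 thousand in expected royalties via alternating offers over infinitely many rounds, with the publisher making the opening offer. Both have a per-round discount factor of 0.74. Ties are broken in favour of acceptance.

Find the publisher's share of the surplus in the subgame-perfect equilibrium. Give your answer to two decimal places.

When the publisher proposes, the author accepts any offer worth at least 0.74 times what the author would get by proposing next round; and vice versa.
This gives x = 300 − 0.74y and y = 300 − 0.74x, where x and y are each side's share when it proposes.
Hence (1 − 0.74·0.74)x = 300(1 − 0.74), i.e. 0.4524·x = 78.
x ≈ 172.4138; the author's share is 300 − x ≈ 127.5862.

172.41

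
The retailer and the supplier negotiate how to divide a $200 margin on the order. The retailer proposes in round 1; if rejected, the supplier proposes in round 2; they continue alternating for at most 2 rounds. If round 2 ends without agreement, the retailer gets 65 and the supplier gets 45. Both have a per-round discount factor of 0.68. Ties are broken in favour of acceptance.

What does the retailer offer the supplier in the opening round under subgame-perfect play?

91.8

Round 2 (the supplier proposes): the retailer gets 65 if talks fail, so the supplier offers 65 and keeps 135.
Round 1 (the retailer proposes): the supplier can get 135 next round, worth 0.68 × 135 = 91.8 now, so the retailer offers 91.8, keeping 108.2.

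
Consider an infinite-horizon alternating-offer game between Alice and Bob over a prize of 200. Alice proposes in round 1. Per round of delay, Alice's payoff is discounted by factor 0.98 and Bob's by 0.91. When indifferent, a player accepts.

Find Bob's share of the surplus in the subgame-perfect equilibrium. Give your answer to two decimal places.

Let x be Alice's share when Alice proposes and y be Bob's share when Bob proposes.
Bob accepts iff offered ≥ 0.91·y, so x = 200 − 0.91y. Symmetrically y = 200 − 0.98x.
Substituting: x = 200 − 0.91(200 − 0.98x), giving x(1 − 0.98·0.91) = 200(1 − 0.91).
So x = 200 × 0.09 / 0.1082 ≈ 166.3586, and Bob receives 200 − x ≈ 33.6414.

33.64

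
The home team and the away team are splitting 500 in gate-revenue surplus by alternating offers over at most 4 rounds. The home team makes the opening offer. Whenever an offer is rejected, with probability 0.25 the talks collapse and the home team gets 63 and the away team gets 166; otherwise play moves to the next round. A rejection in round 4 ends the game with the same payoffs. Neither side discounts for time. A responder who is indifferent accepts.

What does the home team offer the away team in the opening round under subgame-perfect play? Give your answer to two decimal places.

By backward induction:
Round 4 (the away team proposes): the home team gets 63 if talks fail, so the away team offers 63 and keeps 437.
Round 3 (the home team proposes): rejecting gives the away team an expected 0.75 × 437 + 0.25 × 166 = 369.25. The home team offers 369.25 and keeps 500 − 369.25 = 130.75.
Round 2 (the away team proposes): rejecting gives the home team an expected 0.75 × 130.75 + 0.25 × 63 = 113.8125. The away team offers 113.8125 and keeps 500 − 113.8125 = 386.1875.
Round 1 (the home team proposes): rejecting gives the away team an expected 0.75 × 386.1875 + 0.25 × 166 = 331.140625. The home team offers 331.140625 and keeps 500 − 331.140625 = 168.859375.

331.14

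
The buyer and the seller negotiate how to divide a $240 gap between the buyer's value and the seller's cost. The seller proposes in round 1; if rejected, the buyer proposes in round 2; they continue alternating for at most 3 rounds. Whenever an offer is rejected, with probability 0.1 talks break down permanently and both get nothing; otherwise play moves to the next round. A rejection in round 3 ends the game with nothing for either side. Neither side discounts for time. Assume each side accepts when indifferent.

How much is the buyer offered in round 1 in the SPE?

By backward induction:
Round 3 (the seller proposes): rejection yields 0 for the buyer; the seller offers 0 and keeps 240.
Round 2 (the buyer proposes): rejecting gives the seller an expected 0.9 × 240 = 216, so the buyer offers 216, keeping 24.
Round 1 (the seller proposes): rejecting gives the buyer an expected 0.9 × 24 = 21.6; the seller offers that and keeps 218.4.

21.6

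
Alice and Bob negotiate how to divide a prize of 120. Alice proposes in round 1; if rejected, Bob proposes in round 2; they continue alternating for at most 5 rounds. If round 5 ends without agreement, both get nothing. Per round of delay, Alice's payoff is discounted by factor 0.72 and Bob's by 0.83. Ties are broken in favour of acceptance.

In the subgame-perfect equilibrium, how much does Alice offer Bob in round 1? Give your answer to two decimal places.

Solve by backward induction from round 5.
Round 5 (Alice proposes): Bob will accept anything ≥ 0, so Alice offers 0 and keeps 120.
Round 4 (Bob proposes): Alice can get 120 next round, worth 0.72 × 120 = 86.4 now, so Bob offers 86.4, keeping 33.6.
Round 3 (Alice proposes): Bob can get 33.6 next round, worth 0.83 × 33.6 = 27.888 now. Alice offers 27.888 and keeps 120 − 27.888 = 92.112.
Round 2 (Bob proposes): Alice can get 92.112 next round, worth 0.72 × 92.112 = 66.32064 now. Bob offers 66.32064 and keeps 120 − 66.32064 = 53.67936.
Round 1 (Alice proposes): Bob can get 53.67936 next round, worth 0.83 × 53.67936 = 44.5538688 now; Alice offers that and keeps 75.4461312.

44.55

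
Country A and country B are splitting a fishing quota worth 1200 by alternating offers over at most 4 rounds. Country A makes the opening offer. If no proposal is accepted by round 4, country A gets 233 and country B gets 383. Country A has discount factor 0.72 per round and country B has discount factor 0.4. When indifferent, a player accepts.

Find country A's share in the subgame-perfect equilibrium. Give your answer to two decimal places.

954.20

Round 4 (country B proposes): country A gets 233 if talks fail, so country B offers 233 and keeps 967.
Round 3 (country A proposes): country B can get 967 next round, worth 0.4 × 967 = 386.8 now. Country A offers 386.8 and keeps 1200 − 386.8 = 813.2.
Round 2 (country B proposes): country A can get 813.2 next round, worth 0.72 × 813.2 = 585.504 now, so country B offers 585.504, keeping 614.496.
Round 1 (country A proposes): country B can get 614.496 next round, worth 0.4 × 614.496 = 245.7984 now; country A offers that and keeps 954.2016.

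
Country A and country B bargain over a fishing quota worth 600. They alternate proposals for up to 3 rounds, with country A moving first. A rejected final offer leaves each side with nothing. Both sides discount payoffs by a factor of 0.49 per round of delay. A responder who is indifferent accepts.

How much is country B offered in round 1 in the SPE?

149.94

Solve by backward induction from round 3.
Round 3 (country A proposes): country B will accept anything ≥ 0, so country A offers 0 and keeps 600.
Round 2 (country B proposes): country A can get 600 next round, worth 0.49 × 600 = 294 now. Country B offers 294 and keeps 600 − 294 = 306.
Round 1 (country A proposes): country B can get 306 next round, worth 0.49 × 306 = 149.94 now; country A offers that and keeps 450.06.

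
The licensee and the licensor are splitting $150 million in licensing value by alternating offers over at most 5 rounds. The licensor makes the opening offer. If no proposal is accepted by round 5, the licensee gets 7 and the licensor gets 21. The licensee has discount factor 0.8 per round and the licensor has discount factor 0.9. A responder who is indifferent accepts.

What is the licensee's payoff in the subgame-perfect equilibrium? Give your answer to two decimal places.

24.27

Round 5 (the licensor proposes): the licensee gets 7 if talks fail, so the licensor offers 7 and keeps 143.
Round 4 (the licensee proposes): the licensor can get 143 next round, worth 0.9 × 143 = 128.7 now; the licensee offers that and keeps 21.3.
Round 3 (the licensor proposes): the licensee can get 21.3 next round, worth 0.8 × 21.3 = 17.04 now, so the licensor offers 17.04, keeping 132.96.
Round 2 (the licensee proposes): the licensor can get 132.96 next round, worth 0.9 × 132.96 = 119.664 now. The licensee offers 119.664 and keeps 150 − 119.664 = 30.336.
Round 1 (the licensor proposes): the licensee can get 30.336 next round, worth 0.8 × 30.336 = 24.2688 now, so the licensor offers 24.2688, keeping 125.7312.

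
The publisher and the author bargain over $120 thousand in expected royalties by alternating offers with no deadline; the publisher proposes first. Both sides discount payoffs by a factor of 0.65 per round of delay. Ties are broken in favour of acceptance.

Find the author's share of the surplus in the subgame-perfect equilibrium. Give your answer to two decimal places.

Let x be the publisher's share when the publisher proposes and y be the author's share when the author proposes.
The author accepts iff offered ≥ 0.65·y, so x = 120 − 0.65y. Symmetrically y = 120 − 0.65x.
Substituting: x = 120 − 0.65(120 − 0.65x), giving x(1 − 0.65·0.65) = 120(1 − 0.65).
So x = 120 × 0.35 / 0.5775 ≈ 72.7273, and the author receives 120 − x ≈ 47.2727.

47.27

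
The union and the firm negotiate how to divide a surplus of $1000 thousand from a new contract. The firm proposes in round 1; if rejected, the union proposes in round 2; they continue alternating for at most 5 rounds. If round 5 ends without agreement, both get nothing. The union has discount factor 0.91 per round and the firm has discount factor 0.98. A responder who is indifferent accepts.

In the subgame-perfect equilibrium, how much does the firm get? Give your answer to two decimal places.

965.57

Round 5 (the firm proposes): the union will accept anything ≥ 0, so the firm offers 0 and keeps 1000.
Round 4 (the union proposes): the firm can get 1000 next round, worth 0.98 × 1000 = 980 now; the union offers that and keeps 20.
Round 3 (the firm proposes): the union can get 20 next round, worth 0.91 × 20 = 18.2 now, so the firm offers 18.2, keeping 981.8.
Round 2 (the union proposes): the firm can get 981.8 next round, worth 0.98 × 981.8 = 962.164 now, so the union offers 962.164, keeping 37.836.
Round 1 (the firm proposes): the union can get 37.836 next round, worth 0.91 × 37.836 = 34.43076 now. The firm offers 34.43076 and keeps 1000 − 34.43076 = 965.56924.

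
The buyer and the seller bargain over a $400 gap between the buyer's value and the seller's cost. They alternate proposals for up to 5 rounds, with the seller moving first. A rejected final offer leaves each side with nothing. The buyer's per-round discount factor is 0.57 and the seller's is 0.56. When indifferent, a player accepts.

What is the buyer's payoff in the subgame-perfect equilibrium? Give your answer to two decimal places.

Round 5 (the seller proposes): the buyer will accept anything ≥ 0, so the seller offers 0 and keeps 400.
Round 4 (the buyer proposes): the seller can get 400 next round, worth 0.56 × 400 = 224 now. The buyer offers 224 and keeps 400 − 224 = 176.
Round 3 (the seller proposes): the buyer can get 176 next round, worth 0.57 × 176 = 100.32 now, so the seller offers 100.32, keeping 299.68.
Round 2 (the buyer proposes): the seller can get 299.68 next round, worth 0.56 × 299.68 = 167.8208 now. The buyer offers 167.8208 and keeps 400 − 167.8208 = 232.1792.
Round 1 (the seller proposes): the buyer can get 232.1792 next round, worth 0.57 × 232.1792 = 132.342144 now; the seller offers that and keeps 267.657856.

132.34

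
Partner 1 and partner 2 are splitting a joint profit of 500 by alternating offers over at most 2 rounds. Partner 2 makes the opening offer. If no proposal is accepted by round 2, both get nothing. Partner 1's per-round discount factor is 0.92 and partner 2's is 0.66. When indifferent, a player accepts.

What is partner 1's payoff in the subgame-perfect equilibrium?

460

Round 2 (partner 1 proposes): partner 2 will accept anything ≥ 0, so partner 1 offers 0 and keeps 500.
Round 1 (partner 2 proposes): partner 1 can get 500 next round, worth 0.92 × 500 = 460 now. Partner 2 offers 460 and keeps 500 − 460 = 40.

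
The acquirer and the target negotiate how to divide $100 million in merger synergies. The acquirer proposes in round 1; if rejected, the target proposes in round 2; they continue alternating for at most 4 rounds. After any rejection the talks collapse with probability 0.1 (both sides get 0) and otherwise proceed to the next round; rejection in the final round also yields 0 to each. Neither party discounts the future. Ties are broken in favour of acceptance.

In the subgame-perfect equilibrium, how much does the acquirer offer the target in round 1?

81.9

Round 4 (the target proposes): the acquirer will accept anything ≥ 0, so the target offers 0 and keeps 100.
Round 3 (the acquirer proposes): rejecting gives the target an expected 0.9 × 100 = 90; the acquirer offers that and keeps 10.
Round 2 (the target proposes): rejecting gives the acquirer an expected 0.9 × 10 = 9, so the target offers 9, keeping 91.
Round 1 (the acquirer proposes): rejecting gives the target an expected 0.9 × 91 = 81.9. The acquirer offers 81.9 and keeps 100 − 81.9 = 18.1.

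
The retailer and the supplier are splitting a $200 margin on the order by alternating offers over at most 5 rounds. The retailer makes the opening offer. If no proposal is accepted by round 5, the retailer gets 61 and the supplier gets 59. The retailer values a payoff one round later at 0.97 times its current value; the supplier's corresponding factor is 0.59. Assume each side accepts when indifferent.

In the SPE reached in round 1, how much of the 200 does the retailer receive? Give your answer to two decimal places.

175.11

Round 5 (the retailer proposes): the supplier gets 59 if talks fail, so the retailer offers 59 and keeps 141.
Round 4 (the supplier proposes): the retailer can get 141 next round, worth 0.97 × 141 = 136.77 now. The supplier offers 136.77 and keeps 200 − 136.77 = 63.23.
Round 3 (the retailer proposes): the supplier can get 63.23 next round, worth 0.59 × 63.23 = 37.3057 now. The retailer offers 37.3057 and keeps 200 − 37.3057 = 162.6943.
Round 2 (the supplier proposes): the retailer can get 162.6943 next round, worth 0.97 × 162.6943 = 157.813471 now. The supplier offers 157.813471 and keeps 200 − 157.813471 = 42.186529.
Round 1 (the retailer proposes): the supplier can get 42.186529 next round, worth 0.59 × 42.186529 = 24.89005211 now. The retailer offers 24.89005211 and keeps 200 − 24.89005211 = 175.10994789.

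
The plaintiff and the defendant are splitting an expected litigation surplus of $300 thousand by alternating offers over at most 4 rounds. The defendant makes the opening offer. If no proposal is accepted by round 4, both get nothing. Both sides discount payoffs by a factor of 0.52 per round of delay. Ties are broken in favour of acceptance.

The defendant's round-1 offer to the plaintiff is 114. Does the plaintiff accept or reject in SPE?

Reject

Round 4 (the plaintiff proposes): the defendant will accept anything ≥ 0, so the plaintiff offers 0 and keeps 300.
Round 3 (the defendant proposes): the plaintiff can get 300 next round, worth 0.52 × 300 = 156 now; the defendant offers that and keeps 144.
Round 2 (the plaintiff proposes): the defendant can get 144 next round, worth 0.52 × 144 = 74.88 now. The plaintiff offers 74.88 and keeps 300 − 74.88 = 225.12.
So by rejecting in round 1, the plaintiff gets 225.12 next round, worth 0.52 × 225.12 = 117.0624 now.
Offer 114 < 117.0624, so the plaintiff rejects.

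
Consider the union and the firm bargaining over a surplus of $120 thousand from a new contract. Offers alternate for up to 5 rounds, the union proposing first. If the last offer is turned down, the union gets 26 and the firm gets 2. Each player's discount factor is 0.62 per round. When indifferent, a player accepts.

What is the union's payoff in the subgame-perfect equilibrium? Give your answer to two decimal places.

80.56

Round 5 (the union proposes): the firm gets 2 if talks fail, so the union offers 2 and keeps 118.
Round 4 (the firm proposes): the union can get 118 next round, worth 0.62 × 118 = 73.16 now; the firm offers that and keeps 46.84.
Round 3 (the union proposes): the firm can get 46.84 next round, worth 0.62 × 46.84 = 29.0408 now, so the union offers 29.0408, keeping 90.9592.
Round 2 (the firm proposes): the union can get 90.9592 next round, worth 0.62 × 90.9592 = 56.394704 now, so the firm offers 56.394704, keeping 63.605296.
Round 1 (the union proposes): the firm can get 63.605296 next round, worth 0.62 × 63.605296 = 39.43528352 now. The union offers 39.43528352 and keeps 120 − 39.43528352 = 80.56471648.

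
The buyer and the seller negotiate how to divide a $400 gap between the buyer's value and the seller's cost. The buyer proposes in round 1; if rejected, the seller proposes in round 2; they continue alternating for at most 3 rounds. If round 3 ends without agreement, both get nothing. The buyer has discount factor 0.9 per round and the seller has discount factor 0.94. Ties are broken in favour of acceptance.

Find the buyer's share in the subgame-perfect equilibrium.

Work backward from the last round.
Round 3 (the buyer proposes): the seller will accept anything ≥ 0, so the buyer offers 0 and keeps 400.
Round 2 (the seller proposes): the buyer can get 400 next round, worth 0.9 × 400 = 360 now. The seller offers 360 and keeps 400 − 360 = 40.
Round 1 (the buyer proposes): the seller can get 40 next round, worth 0.94 × 40 = 37.6 now; the buyer offers that and keeps 362.4.

362.4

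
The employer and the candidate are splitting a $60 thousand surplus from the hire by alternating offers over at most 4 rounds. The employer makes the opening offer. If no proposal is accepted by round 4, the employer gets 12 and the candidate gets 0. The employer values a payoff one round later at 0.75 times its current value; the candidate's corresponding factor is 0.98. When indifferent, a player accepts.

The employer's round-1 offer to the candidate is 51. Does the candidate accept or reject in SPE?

Work out the candidate's continuation value if the offer is rejected.
Round 4 (the candidate proposes): the employer gets 12 if talks fail, so the candidate offers 12 and keeps 48.
Round 3 (the employer proposes): the candidate can get 48 next round, worth 0.98 × 48 = 47.04 now. The employer offers 47.04 and keeps 60 − 47.04 = 12.96.
Round 2 (the candidate proposes): the employer can get 12.96 next round, worth 0.75 × 12.96 = 9.72 now, so the candidate offers 9.72, keeping 50.28.
So by rejecting in round 1, the candidate gets 50.28 next round, worth 0.98 × 50.28 = 49.2744 now.
Offer 51 ≥ 49.2744, so the candidate accepts.

Accept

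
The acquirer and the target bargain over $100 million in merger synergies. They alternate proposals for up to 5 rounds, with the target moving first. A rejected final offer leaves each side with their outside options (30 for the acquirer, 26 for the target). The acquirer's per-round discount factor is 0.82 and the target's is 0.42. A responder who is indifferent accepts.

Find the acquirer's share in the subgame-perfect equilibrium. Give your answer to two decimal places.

Work backward from the last round.
Round 5 (the target proposes): the acquirer gets 30 if talks fail, so the target offers 30 and keeps 70.
Round 4 (the acquirer proposes): the target can get 70 next round, worth 0.42 × 70 = 29.4 now. The acquirer offers 29.4 and keeps 100 − 29.4 = 70.6.
Round 3 (the target proposes): the acquirer can get 70.6 next round, worth 0.82 × 70.6 = 57.892 now, so the target offers 57.892, keeping 42.108.
Round 2 (the acquirer proposes): the target can get 42.108 next round, worth 0.42 × 42.108 = 17.68536 now, so the acquirer offers 17.68536, keeping 82.31464.
Round 1 (the target proposes): the acquirer can get 82.31464 next round, worth 0.82 × 82.31464 = 67.4980048 now. The target offers 67.4980048 and keeps 100 − 67.4980048 = 32.5019952.

67.50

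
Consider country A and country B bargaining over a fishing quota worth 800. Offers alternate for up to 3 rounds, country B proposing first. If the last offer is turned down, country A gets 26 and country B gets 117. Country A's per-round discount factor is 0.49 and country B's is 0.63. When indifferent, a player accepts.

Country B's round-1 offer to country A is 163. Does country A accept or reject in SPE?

Accept

Work out country A's continuation value if the offer is rejected.
Round 3 (country B proposes): country A gets 26 if talks fail, so country B offers 26 and keeps 774.
Round 2 (country A proposes): country B can get 774 next round, worth 0.63 × 774 = 487.62 now. Country A offers 487.62 and keeps 800 − 487.62 = 312.38.
So by rejecting in round 1, country A gets 312.38 next round, worth 0.49 × 312.38 = 153.0662 now.
Offer 163 ≥ 153.0662, so country A accepts.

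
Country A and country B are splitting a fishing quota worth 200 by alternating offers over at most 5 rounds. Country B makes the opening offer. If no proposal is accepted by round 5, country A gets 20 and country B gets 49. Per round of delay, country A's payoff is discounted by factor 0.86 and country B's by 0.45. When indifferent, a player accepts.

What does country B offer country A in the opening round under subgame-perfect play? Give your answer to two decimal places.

134.21

Round 5 (country B proposes): country A gets 20 if talks fail, so country B offers 20 and keeps 180.
Round 4 (country A proposes): country B can get 180 next round, worth 0.45 × 180 = 81 now. Country A offers 81 and keeps 200 − 81 = 119.
Round 3 (country B proposes): country A can get 119 next round, worth 0.86 × 119 = 102.34 now; country B offers that and keeps 97.66.
Round 2 (country A proposes): country B can get 97.66 next round, worth 0.45 × 97.66 = 43.947 now, so country A offers 43.947, keeping 156.053.
Round 1 (country B proposes): country A can get 156.053 next round, worth 0.86 × 156.053 = 134.20558 now, so country B offers 134.20558, keeping 65.79442.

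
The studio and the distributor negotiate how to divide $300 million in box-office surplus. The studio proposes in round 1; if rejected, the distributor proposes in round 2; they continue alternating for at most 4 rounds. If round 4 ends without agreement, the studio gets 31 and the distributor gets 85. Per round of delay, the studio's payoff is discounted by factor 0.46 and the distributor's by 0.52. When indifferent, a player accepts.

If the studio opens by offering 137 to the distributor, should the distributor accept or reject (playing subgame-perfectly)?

Accept

Round 4 (the distributor proposes): the studio gets 31 if talks fail, so the distributor offers 31 and keeps 269.
Round 3 (the studio proposes): the distributor can get 269 next round, worth 0.52 × 269 = 139.88 now, so the studio offers 139.88, keeping 160.12.
Round 2 (the distributor proposes): the studio can get 160.12 next round, worth 0.46 × 160.12 = 73.6552 now. The distributor offers 73.6552 and keeps 300 − 73.6552 = 226.3448.
So by rejecting in round 1, the distributor gets 226.3448 next round, worth 0.52 × 226.3448 = 117.699296 now.
Offer 137 ≥ 117.699296, so the distributor accepts.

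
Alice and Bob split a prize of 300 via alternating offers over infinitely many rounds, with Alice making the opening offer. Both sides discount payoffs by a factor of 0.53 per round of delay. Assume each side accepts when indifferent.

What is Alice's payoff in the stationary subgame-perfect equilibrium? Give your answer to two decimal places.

196.08

When Alice proposes, Bob accepts any offer worth at least 0.53 times what Bob would get by proposing next round; and vice versa.
This gives x = 300 − 0.53y and y = 300 − 0.53x, where x and y are each side's share when it proposes.
Hence (1 − 0.53·0.53)x = 300(1 − 0.53), i.e. 0.7191·x = 141.
x ≈ 196.0784; Bob's share is 300 − x ≈ 103.9216.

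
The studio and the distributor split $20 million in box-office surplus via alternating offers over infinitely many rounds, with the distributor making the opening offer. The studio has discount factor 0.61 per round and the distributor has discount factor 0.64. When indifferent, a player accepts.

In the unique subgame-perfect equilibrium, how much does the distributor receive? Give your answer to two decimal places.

12.80

In a stationary SPE each proposer offers the other exactly their discounted continuation value.
If the distributor keeps x when proposing and the studio keeps y when proposing, then x = 20 − 0.61y and y = 20 − 0.64x.
Solving: x = 20(1 − 0.61) / (1 − 0.64·0.61) = 7.8 / 0.6096 ≈ 12.7953.
The studio gets 20 − 12.7953 ≈ 7.2047.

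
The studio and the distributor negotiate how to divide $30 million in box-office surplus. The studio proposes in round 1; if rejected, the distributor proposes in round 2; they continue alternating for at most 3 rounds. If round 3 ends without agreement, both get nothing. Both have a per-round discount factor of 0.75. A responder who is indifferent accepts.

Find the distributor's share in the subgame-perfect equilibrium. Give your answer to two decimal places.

By backward induction:
Round 3 (the studio proposes): rejection yields 0 for the distributor; the studio offers 0 and keeps 30.
Round 2 (the distributor proposes): the studio can get 30 next round, worth 0.75 × 30 = 22.5 now, so the distributor offers 22.5, keeping 7.5.
Round 1 (the studio proposes): the distributor can get 7.5 next round, worth 0.75 × 7.5 = 5.625 now; the studio offers that and keeps 24.375.

5.63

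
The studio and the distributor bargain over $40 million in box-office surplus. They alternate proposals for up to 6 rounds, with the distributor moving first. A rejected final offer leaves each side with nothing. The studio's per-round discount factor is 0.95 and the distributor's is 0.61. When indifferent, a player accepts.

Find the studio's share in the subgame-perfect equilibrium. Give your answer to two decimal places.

36.17

Solve by backward induction from round 6.
Round 6 (the studio proposes): the distributor will accept anything ≥ 0, so the studio offers 0 and keeps 40.
Round 5 (the distributor proposes): the studio can get 40 next round, worth 0.95 × 40 = 38 now; the distributor offers that and keeps 2.
Round 4 (the studio proposes): the distributor can get 2 next round, worth 0.61 × 2 = 1.22 now, so the studio offers 1.22, keeping 38.78.
Round 3 (the distributor proposes): the studio can get 38.78 next round, worth 0.95 × 38.78 = 36.841 now, so the distributor offers 36.841, keeping 3.159.
Round 2 (the studio proposes): the distributor can get 3.159 next round, worth 0.61 × 3.159 = 1.92699 now, so the studio offers 1.92699, keeping 38.07301.
Round 1 (the distributor proposes): the studio can get 38.07301 next round, worth 0.95 × 38.07301 = 36.1693595 now, so the distributor offers 36.1693595, keeping 3.8306405.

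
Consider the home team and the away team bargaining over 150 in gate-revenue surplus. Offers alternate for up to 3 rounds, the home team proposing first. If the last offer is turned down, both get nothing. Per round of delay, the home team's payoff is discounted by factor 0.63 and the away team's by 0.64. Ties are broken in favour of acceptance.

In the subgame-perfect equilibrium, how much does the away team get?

Round 3 (the home team proposes): rejection yields 0 for the away team; the home team offers 0 and keeps 150.
Round 2 (the away team proposes): the home team can get 150 next round, worth 0.63 × 150 = 94.5 now. The away team offers 94.5 and keeps 150 − 94.5 = 55.5.
Round 1 (the home team proposes): the away team can get 55.5 next round, worth 0.64 × 55.5 = 35.52 now, so the home team offers 35.52, keeping 114.48.

35.52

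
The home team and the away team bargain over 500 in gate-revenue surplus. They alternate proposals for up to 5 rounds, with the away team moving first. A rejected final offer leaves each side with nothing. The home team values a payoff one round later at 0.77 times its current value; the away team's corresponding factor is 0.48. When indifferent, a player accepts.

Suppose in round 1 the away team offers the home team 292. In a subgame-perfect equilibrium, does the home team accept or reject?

Accept

Round 5 (the away team proposes): the home team will accept anything ≥ 0, so the away team offers 0 and keeps 500.
Round 4 (the home team proposes): the away team can get 500 next round, worth 0.48 × 500 = 240 now, so the home team offers 240, keeping 260.
Round 3 (the away team proposes): the home team can get 260 next round, worth 0.77 × 260 = 200.2 now; the away team offers that and keeps 299.8.
Round 2 (the home team proposes): the away team can get 299.8 next round, worth 0.48 × 299.8 = 143.904 now; the home team offers that and keeps 356.096.
So by rejecting in round 1, the home team gets 356.096 next round, worth 0.77 × 356.096 = 274.19392 now.
Offer 292 ≥ 274.19392, so the home team accepts.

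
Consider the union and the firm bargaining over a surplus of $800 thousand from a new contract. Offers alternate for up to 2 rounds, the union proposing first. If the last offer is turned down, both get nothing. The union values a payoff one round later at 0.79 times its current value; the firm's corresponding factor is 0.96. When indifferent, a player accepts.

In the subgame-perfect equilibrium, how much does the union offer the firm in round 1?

Solve by backward induction from round 2.
Round 2 (the firm proposes): the union will accept anything ≥ 0, so the firm offers 0 and keeps 800.
Round 1 (the union proposes): the firm can get 800 next round, worth 0.96 × 800 = 768 now. The union offers 768 and keeps 800 − 768 = 32.

768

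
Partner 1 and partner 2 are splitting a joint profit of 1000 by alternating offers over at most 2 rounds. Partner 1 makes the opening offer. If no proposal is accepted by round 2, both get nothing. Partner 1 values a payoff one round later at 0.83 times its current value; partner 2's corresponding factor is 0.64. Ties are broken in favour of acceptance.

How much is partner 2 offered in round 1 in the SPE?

640

Round 2 (partner 2 proposes): rejection yields 0 for partner 1; partner 2 offers 0 and keeps 1000.
Round 1 (partner 1 proposes): partner 2 can get 1000 next round, worth 0.64 × 1000 = 640 now; partner 1 offers that and keeps 360.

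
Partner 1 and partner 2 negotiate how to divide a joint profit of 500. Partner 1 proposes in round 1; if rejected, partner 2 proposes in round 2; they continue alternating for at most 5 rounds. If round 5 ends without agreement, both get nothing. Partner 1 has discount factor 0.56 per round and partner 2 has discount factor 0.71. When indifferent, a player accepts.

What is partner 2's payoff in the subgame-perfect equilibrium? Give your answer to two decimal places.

Round 5 (partner 1 proposes): rejection yields 0 for partner 2; partner 1 offers 0 and keeps 500.
Round 4 (partner 2 proposes): partner 1 can get 500 next round, worth 0.56 × 500 = 280 now. Partner 2 offers 280 and keeps 500 − 280 = 220.
Round 3 (partner 1 proposes): partner 2 can get 220 next round, worth 0.71 × 220 = 156.2 now, so partner 1 offers 156.2, keeping 343.8.
Round 2 (partner 2 proposes): partner 1 can get 343.8 next round, worth 0.56 × 343.8 = 192.528 now, so partner 2 offers 192.528, keeping 307.472.
Round 1 (partner 1 proposes): partner 2 can get 307.472 next round, worth 0.71 × 307.472 = 218.30512 now; partner 1 offers that and keeps 281.69488.

218.31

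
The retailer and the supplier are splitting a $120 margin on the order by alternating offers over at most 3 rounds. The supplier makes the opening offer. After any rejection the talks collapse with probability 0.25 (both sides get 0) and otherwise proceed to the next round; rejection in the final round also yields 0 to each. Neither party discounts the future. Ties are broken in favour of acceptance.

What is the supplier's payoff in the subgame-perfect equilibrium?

Round 3 (the supplier proposes): the retailer will accept anything ≥ 0, so the supplier offers 0 and keeps 120.
Round 2 (the retailer proposes): rejecting gives the supplier an expected 0.75 × 120 = 90. The retailer offers 90 and keeps 120 − 90 = 30.
Round 1 (the supplier proposes): rejecting gives the retailer an expected 0.75 × 30 = 22.5. The supplier offers 22.5 and keeps 120 − 22.5 = 97.5.

97.5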